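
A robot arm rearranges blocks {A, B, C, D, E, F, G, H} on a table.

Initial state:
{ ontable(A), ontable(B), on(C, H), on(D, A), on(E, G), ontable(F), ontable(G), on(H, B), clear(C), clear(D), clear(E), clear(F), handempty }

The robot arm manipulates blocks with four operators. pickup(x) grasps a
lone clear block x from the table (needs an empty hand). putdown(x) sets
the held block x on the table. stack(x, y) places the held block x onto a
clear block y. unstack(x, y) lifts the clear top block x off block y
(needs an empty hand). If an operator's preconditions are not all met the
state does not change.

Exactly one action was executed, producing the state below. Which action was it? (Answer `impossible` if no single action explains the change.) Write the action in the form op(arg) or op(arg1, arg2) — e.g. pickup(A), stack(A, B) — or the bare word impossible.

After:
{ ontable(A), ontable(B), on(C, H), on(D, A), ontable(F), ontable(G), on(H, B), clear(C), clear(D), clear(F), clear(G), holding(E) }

unstack(E, G)

target: towers=[A/D; B/H/C; F; G] holding=E
     unstack(E, G) → towers=[A/D; B/H/C; F; G] holding=E  ← match
         pickup(F) → towers=[A/D; B/H/C; G/E] holding=F
     unstack(D, A) → towers=[A; B/H/C; F; G/E] holding=D
     unstack(C, H) → towers=[A/D; B/H; F; G/E] holding=C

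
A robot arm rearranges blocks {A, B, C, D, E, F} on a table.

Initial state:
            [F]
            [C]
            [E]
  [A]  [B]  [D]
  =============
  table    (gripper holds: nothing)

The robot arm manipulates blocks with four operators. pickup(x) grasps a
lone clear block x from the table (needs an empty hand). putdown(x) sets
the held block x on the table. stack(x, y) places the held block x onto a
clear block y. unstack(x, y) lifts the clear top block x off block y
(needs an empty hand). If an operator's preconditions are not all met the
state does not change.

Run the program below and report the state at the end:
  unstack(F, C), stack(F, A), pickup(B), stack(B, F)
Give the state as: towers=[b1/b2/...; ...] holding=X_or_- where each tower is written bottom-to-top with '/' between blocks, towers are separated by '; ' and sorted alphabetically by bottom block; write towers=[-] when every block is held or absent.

towers=[A/F/B; D/E/C] holding=-

step 1 (unstack(F, C)): towers=[A; B; D/E/C] holding=F
step 2 (stack(F, A)): towers=[A/F; B; D/E/C] holding=-
step 3 (pickup(B)): towers=[A/F; D/E/C] holding=B
step 4 (stack(B, F)): towers=[A/F/B; D/E/C] holding=-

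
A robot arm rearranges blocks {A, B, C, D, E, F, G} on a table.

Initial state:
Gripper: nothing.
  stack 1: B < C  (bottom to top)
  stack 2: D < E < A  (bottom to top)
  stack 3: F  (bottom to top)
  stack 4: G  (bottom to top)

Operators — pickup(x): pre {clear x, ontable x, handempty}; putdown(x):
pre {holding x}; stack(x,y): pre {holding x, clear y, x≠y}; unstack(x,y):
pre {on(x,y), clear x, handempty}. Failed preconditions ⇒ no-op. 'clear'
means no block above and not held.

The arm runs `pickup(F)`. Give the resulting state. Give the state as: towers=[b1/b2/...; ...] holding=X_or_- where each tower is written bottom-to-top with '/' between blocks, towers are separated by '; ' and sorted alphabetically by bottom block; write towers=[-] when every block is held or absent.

towers=[B/C; D/E/A; G] holding=F

before: towers=[B/C; D/E/A; F; G] holding=-
pre[pickup(F)]: clear(F) yes, ontable(F) yes, handempty yes
all met → apply pickup(F)
after:  towers=[B/C; D/E/A; G] holding=F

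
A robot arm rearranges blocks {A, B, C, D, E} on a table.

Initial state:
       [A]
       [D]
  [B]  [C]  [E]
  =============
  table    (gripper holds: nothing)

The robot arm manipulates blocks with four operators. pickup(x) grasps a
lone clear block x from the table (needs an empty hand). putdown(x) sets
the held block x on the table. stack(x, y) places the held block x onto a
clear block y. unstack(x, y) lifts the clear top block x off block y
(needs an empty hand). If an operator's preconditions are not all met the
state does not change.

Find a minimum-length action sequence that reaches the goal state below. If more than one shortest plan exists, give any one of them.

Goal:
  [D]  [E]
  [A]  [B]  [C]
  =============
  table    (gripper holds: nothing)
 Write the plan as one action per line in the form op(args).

unstack(A, D)
putdown(A)
unstack(D, C)
stack(D, A)
pickup(E)
stack(E, B)

step 1 (unstack(A, D)): towers=[B; C/D; E] holding=A
step 2 (putdown(A)): towers=[A; B; C/D; E] holding=-
step 3 (unstack(D, C)): towers=[A; B; C; E] holding=D
step 4 (stack(D, A)): towers=[A/D; B; C; E] holding=-
step 5 (pickup(E)): towers=[A/D; B; C] holding=E
step 6 (stack(E, B)): towers=[A/D; B/E; C] holding=-
goal check: towers=[A/D; B/E; C] holding=- — reached (length 6, optimal by BFS)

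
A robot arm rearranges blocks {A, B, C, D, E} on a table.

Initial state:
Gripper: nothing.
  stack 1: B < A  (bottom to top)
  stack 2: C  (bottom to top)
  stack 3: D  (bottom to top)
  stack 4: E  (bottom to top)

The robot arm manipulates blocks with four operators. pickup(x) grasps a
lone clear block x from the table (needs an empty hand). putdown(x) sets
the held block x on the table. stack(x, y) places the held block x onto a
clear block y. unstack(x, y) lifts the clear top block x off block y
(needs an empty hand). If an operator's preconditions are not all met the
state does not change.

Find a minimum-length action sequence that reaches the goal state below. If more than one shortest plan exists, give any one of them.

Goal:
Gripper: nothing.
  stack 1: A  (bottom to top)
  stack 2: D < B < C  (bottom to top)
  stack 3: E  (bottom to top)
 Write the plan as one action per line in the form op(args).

step 1 (unstack(A, B)): towers=[B; C; D; E] holding=A
step 2 (putdown(A)): towers=[A; B; C; D; E] holding=-
step 3 (pickup(B)): towers=[A; C; D; E] holding=B
step 4 (stack(B, D)): towers=[A; C; D/B; E] holding=-
step 5 (pickup(C)): towers=[A; D/B; E] holding=C
step 6 (stack(C, B)): towers=[A; D/B/C; E] holding=-
goal check: towers=[A; D/B/C; E] holding=- — reached (length 6, optimal by BFS)

unstack(A, B)
putdown(A)
pickup(B)
stack(B, D)
pickup(C)
stack(C, B)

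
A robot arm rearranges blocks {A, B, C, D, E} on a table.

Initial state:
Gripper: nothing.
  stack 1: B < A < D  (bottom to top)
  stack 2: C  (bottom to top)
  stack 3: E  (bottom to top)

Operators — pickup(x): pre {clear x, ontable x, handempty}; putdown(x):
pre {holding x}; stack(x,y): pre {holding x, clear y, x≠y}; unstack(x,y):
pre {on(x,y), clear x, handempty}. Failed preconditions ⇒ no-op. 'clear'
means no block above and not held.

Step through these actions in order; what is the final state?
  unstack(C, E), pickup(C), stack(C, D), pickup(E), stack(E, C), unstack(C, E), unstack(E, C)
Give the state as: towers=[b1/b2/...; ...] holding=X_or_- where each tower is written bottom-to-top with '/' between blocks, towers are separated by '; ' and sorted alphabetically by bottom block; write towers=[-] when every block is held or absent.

step 1 (unstack(C, E)) [no-op]: towers=[B/A/D; C; E] holding=-
step 2 (pickup(C)): towers=[B/A/D; E] holding=C
step 3 (stack(C, D)): towers=[B/A/D/C; E] holding=-
step 4 (pickup(E)): towers=[B/A/D/C] holding=E
step 5 (stack(E, C)): towers=[B/A/D/C/E] holding=-
step 6 (unstack(C, E)) [no-op]: towers=[B/A/D/C/E] holding=-
step 7 (unstack(E, C)): towers=[B/A/D/C] holding=E

towers=[B/A/D/C] holding=E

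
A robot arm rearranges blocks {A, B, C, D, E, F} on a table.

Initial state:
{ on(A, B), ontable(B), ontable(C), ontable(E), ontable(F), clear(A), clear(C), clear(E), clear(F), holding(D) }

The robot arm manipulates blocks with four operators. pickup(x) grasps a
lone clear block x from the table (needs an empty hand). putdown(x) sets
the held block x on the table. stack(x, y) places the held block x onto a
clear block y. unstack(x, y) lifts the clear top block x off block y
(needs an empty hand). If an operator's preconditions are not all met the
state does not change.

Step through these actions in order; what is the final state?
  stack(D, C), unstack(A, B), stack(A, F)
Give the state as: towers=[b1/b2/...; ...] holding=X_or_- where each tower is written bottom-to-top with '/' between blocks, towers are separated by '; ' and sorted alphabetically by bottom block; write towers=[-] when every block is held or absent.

towers=[B; C/D; E; F/A] holding=-

step 1 (stack(D, C)): towers=[B/A; C/D; E; F] holding=-
step 2 (unstack(A, B)): towers=[B; C/D; E; F] holding=A
step 3 (stack(A, F)): towers=[B; C/D; E; F/A] holding=-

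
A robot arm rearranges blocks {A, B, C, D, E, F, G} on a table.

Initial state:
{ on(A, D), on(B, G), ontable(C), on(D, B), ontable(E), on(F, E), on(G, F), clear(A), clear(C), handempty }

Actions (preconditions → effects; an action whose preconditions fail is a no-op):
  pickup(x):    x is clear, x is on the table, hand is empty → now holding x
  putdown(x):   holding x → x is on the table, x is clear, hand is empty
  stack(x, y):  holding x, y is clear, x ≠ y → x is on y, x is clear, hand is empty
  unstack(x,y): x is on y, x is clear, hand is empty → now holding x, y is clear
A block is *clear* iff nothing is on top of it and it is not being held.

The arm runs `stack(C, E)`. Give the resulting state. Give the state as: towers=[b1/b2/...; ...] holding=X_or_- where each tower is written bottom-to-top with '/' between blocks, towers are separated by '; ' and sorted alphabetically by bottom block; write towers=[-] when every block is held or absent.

before: towers=[C; E/F/G/B/D/A] holding=-
pre[stack(C, E)]: holding(C) no, clear(E) no, C≠E yes
holding(C), clear(E) unmet → stack(C, E) is a no-op
after:  towers=[C; E/F/G/B/D/A] holding=-

towers=[C; E/F/G/B/D/A] holding=-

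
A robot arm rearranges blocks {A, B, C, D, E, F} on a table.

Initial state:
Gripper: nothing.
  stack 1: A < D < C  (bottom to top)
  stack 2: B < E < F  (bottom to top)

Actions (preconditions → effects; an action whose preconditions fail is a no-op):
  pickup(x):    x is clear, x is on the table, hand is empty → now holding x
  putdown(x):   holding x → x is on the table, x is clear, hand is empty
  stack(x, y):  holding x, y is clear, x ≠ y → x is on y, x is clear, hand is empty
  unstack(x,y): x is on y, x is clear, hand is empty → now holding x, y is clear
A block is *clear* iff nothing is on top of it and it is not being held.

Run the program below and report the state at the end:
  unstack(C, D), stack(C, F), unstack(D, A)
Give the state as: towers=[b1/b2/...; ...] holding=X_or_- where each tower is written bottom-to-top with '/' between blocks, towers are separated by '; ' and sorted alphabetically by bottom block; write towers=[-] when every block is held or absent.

towers=[A; B/E/F/C] holding=D

step 1 (unstack(C, D)): towers=[A/D; B/E/F] holding=C
step 2 (stack(C, F)): towers=[A/D; B/E/F/C] holding=-
step 3 (unstack(D, A)): towers=[A; B/E/F/C] holding=D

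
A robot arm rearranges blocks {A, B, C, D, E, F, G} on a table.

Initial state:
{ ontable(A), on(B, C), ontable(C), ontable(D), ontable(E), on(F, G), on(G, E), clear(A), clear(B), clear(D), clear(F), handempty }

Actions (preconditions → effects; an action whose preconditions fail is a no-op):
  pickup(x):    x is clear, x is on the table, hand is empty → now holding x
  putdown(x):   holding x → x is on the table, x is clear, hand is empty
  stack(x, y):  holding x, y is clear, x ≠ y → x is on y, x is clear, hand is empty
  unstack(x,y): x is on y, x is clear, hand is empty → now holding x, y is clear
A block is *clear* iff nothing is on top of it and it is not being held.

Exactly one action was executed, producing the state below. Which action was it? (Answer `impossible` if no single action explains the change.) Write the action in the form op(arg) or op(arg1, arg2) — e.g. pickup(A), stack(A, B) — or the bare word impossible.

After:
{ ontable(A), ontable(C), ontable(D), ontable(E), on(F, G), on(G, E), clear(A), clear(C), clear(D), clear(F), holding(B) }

target: towers=[A; C; D; E/G/F] holding=B
     unstack(B, C) → towers=[A; C; D; E/G/F] holding=B  ← match
     unstack(F, G) → towers=[A; C/B; D; E/G] holding=F
         pickup(D) → towers=[A; C/B; E/G/F] holding=D
         pickup(A) → towers=[C/B; D; E/G/F] holding=A

unstack(B, C)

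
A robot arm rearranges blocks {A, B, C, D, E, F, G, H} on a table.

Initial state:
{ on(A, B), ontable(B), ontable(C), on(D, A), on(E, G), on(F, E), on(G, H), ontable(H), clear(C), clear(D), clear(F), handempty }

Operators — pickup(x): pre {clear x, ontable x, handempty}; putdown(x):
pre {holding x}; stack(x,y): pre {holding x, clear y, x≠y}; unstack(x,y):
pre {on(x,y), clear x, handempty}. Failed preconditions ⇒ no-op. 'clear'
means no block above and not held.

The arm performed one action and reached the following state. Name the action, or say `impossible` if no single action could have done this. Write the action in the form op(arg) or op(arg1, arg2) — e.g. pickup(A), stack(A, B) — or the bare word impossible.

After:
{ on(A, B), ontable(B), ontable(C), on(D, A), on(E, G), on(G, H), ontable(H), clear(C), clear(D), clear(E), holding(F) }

unstack(F, E)

target: towers=[B/A/D; C; H/G/E] holding=F
     unstack(F, E) → towers=[B/A/D; C; H/G/E] holding=F  ← match
     unstack(D, A) → towers=[B/A; C; H/G/E/F] holding=D
         pickup(C) → towers=[B/A/D; H/G/E/F] holding=C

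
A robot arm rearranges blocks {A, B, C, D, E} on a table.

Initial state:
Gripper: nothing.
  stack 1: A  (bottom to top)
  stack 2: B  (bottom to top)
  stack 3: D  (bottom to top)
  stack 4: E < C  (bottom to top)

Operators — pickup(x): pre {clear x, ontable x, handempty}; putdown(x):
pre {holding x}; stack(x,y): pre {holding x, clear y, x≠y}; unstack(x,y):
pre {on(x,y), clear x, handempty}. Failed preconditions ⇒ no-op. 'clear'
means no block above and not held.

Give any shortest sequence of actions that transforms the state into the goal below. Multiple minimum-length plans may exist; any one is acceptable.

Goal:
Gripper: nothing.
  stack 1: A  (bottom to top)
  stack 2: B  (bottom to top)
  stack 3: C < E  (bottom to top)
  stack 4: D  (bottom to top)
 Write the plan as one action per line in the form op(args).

step 1 (unstack(C, E)): towers=[A; B; D; E] holding=C
step 2 (putdown(C)): towers=[A; B; C; D; E] holding=-
step 3 (pickup(E)): towers=[A; B; C; D] holding=E
step 4 (stack(E, C)): towers=[A; B; C/E; D] holding=-
goal check: towers=[A; B; C/E; D] holding=- — reached (length 4, optimal by BFS)

unstack(C, E)
putdown(C)
pickup(E)
stack(E, C)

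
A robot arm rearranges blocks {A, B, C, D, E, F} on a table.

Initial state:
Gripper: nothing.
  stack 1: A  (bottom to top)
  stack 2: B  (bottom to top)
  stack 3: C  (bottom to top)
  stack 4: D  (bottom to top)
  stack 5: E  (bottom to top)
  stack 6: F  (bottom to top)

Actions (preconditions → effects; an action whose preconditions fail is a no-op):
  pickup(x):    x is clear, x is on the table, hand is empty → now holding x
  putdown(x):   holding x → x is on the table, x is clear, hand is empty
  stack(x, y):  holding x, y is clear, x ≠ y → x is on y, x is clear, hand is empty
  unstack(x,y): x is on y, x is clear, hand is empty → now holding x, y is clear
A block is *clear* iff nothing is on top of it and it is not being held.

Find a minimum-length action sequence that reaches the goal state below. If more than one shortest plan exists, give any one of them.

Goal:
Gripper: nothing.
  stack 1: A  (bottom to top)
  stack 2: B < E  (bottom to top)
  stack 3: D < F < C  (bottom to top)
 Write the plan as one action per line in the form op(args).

pickup(F)
stack(F, D)
pickup(E)
stack(E, B)
pickup(C)
stack(C, F)

step 1 (pickup(F)): towers=[A; B; C; D; E] holding=F
step 2 (stack(F, D)): towers=[A; B; C; D/F; E] holding=-
step 3 (pickup(E)): towers=[A; B; C; D/F] holding=E
step 4 (stack(E, B)): towers=[A; B/E; C; D/F] holding=-
step 5 (pickup(C)): towers=[A; B/E; D/F] holding=C
step 6 (stack(C, F)): towers=[A; B/E; D/F/C] holding=-
goal check: towers=[A; B/E; D/F/C] holding=- — reached (length 6, optimal by BFS)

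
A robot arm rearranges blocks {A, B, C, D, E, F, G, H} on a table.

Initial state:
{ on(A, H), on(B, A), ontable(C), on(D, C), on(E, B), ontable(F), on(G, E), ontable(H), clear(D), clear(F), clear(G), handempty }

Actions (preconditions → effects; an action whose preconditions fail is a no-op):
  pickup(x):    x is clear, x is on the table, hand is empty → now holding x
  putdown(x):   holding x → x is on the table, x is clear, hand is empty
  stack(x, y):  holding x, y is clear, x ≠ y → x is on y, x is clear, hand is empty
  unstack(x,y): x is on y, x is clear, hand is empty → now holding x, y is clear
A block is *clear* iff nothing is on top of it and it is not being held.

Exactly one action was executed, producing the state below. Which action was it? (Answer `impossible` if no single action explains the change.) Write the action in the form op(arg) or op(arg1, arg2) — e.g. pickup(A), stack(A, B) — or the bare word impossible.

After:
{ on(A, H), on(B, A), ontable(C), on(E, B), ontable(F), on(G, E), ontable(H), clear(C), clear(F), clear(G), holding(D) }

unstack(D, C)

target: towers=[C; F; H/A/B/E/G] holding=D
     unstack(G, E) → towers=[C/D; F; H/A/B/E] holding=G
         pickup(F) → towers=[C/D; H/A/B/E/G] holding=F
     unstack(D, C) → towers=[C; F; H/A/B/E/G] holding=D  ← match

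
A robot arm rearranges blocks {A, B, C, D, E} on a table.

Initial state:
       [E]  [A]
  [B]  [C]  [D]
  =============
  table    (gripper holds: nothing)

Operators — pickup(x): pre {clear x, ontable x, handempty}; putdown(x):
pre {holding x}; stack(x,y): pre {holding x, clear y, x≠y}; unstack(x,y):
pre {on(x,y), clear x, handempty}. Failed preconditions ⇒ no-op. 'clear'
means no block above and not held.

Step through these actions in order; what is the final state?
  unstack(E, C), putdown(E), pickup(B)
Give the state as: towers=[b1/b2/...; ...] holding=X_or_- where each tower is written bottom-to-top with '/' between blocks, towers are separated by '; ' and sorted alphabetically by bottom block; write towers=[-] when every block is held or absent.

towers=[C; D/A; E] holding=B

step 1 (unstack(E, C)): towers=[B; C; D/A] holding=E
step 2 (putdown(E)): towers=[B; C; D/A; E] holding=-
step 3 (pickup(B)): towers=[C; D/A; E] holding=B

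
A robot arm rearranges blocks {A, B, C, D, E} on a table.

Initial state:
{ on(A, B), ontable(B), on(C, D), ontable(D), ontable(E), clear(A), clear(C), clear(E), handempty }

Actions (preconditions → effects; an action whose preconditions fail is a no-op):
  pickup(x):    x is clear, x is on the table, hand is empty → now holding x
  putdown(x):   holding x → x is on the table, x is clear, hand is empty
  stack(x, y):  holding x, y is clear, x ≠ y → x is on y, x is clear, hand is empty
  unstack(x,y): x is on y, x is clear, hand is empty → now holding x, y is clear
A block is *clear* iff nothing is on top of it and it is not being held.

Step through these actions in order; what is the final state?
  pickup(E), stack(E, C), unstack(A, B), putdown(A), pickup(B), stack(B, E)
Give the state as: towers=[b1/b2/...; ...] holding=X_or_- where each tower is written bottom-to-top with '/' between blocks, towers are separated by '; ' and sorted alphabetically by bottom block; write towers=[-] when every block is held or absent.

towers=[A; D/C/E/B] holding=-

step 1 (pickup(E)): towers=[B/A; D/C] holding=E
step 2 (stack(E, C)): towers=[B/A; D/C/E] holding=-
step 3 (unstack(A, B)): towers=[B; D/C/E] holding=A
step 4 (putdown(A)): towers=[A; B; D/C/E] holding=-
step 5 (pickup(B)): towers=[A; D/C/E] holding=B
step 6 (stack(B, E)): towers=[A; D/C/E/B] holding=-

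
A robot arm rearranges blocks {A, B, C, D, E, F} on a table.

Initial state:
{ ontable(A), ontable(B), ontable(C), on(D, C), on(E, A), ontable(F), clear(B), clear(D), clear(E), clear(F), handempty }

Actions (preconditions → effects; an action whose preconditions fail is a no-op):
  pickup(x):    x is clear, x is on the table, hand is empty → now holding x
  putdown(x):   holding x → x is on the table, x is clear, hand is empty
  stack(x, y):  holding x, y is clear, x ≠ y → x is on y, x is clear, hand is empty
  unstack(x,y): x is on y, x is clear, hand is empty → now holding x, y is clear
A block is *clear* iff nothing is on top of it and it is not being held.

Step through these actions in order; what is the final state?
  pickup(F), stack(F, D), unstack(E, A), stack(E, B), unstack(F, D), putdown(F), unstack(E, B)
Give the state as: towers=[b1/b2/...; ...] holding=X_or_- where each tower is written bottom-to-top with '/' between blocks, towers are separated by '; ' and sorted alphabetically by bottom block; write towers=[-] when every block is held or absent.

step 1 (pickup(F)): towers=[A/E; B; C/D] holding=F
step 2 (stack(F, D)): towers=[A/E; B; C/D/F] holding=-
step 3 (unstack(E, A)): towers=[A; B; C/D/F] holding=E
step 4 (stack(E, B)): towers=[A; B/E; C/D/F] holding=-
step 5 (unstack(F, D)): towers=[A; B/E; C/D] holding=F
step 6 (putdown(F)): towers=[A; B/E; C/D; F] holding=-
step 7 (unstack(E, B)): towers=[A; B; C/D; F] holding=E

towers=[A; B; C/D; F] holding=E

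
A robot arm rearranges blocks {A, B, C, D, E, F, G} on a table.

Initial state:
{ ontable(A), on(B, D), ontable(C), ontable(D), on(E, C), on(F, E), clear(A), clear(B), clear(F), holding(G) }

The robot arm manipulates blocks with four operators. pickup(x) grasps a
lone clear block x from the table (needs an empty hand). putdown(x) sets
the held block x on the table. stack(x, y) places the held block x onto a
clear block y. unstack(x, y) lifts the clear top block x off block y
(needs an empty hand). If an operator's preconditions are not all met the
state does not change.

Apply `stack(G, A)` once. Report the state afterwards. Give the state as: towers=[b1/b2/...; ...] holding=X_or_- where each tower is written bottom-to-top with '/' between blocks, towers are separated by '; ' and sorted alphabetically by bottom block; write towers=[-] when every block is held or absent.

towers=[A/G; C/E/F; D/B] holding=-

before: towers=[A; C/E/F; D/B] holding=G
pre[stack(G, A)]: holding(G) ok, clear(A) ok, G≠A ok
all met → apply stack(G, A)
after:  towers=[A/G; C/E/F; D/B] holding=-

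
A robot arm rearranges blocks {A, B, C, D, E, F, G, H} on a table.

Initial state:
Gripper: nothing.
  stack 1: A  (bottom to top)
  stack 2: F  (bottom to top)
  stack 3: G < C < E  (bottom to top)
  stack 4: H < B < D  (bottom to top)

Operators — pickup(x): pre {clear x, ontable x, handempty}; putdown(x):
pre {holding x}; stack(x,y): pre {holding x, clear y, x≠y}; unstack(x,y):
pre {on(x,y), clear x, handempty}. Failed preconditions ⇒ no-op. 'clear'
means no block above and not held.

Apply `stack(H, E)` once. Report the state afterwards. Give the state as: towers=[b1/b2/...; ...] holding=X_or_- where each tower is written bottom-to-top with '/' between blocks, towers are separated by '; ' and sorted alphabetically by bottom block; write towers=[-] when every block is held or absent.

towers=[A; F; G/C/E; H/B/D] holding=-

before: towers=[A; F; G/C/E; H/B/D] holding=-
pre[stack(H, E)]: holding(H) fail, clear(E) ok, H≠E ok
holding(H) unmet → stack(H, E) is a no-op
after:  towers=[A; F; G/C/E; H/B/D] holding=-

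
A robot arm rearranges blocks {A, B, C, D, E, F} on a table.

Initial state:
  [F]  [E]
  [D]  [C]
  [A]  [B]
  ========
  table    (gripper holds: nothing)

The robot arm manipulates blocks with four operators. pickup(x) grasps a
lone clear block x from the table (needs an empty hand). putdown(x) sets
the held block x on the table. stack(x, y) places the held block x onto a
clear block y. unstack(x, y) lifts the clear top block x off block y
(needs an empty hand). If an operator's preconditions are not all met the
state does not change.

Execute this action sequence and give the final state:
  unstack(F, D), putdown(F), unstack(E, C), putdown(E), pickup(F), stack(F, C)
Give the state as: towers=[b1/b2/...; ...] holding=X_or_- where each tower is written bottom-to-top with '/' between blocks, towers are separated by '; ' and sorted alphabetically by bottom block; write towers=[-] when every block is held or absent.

towers=[A/D; B/C/F; E] holding=-

step 1 (unstack(F, D)): towers=[A/D; B/C/E] holding=F
step 2 (putdown(F)): towers=[A/D; B/C/E; F] holding=-
step 3 (unstack(E, C)): towers=[A/D; B/C; F] holding=E
step 4 (putdown(E)): towers=[A/D; B/C; E; F] holding=-
step 5 (pickup(F)): towers=[A/D; B/C; E] holding=F
step 6 (stack(F, C)): towers=[A/D; B/C/F; E] holding=-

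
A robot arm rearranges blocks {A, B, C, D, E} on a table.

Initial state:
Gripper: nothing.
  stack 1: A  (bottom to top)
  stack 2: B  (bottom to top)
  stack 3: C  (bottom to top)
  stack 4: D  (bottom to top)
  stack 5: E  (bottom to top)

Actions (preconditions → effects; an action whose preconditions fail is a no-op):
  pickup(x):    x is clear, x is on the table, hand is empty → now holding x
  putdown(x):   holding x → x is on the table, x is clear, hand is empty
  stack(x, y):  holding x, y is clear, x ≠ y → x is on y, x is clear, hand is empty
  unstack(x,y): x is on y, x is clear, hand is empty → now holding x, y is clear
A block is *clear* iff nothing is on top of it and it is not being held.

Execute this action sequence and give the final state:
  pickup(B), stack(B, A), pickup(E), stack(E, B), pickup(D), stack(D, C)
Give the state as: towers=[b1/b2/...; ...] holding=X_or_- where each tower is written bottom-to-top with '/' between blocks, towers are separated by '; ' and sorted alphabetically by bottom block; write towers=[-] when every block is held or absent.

step 1 (pickup(B)): towers=[A; C; D; E] holding=B
step 2 (stack(B, A)): towers=[A/B; C; D; E] holding=-
step 3 (pickup(E)): towers=[A/B; C; D] holding=E
step 4 (stack(E, B)): towers=[A/B/E; C; D] holding=-
step 5 (pickup(D)): towers=[A/B/E; C] holding=D
step 6 (stack(D, C)): towers=[A/B/E; C/D] holding=-

towers=[A/B/E; C/D] holding=-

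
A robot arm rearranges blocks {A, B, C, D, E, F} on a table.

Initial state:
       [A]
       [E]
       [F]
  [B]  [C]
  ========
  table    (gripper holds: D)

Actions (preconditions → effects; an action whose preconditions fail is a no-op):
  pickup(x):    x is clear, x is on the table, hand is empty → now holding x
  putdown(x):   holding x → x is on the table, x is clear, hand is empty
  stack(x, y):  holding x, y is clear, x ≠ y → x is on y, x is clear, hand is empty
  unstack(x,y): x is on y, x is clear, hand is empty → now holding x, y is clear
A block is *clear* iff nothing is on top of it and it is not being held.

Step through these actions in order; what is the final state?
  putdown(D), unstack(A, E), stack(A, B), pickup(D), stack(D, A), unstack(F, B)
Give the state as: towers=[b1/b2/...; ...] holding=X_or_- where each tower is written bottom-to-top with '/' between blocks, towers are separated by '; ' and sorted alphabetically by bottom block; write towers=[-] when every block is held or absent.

step 1 (putdown(D)): towers=[B; C/F/E/A; D] holding=-
step 2 (unstack(A, E)): towers=[B; C/F/E; D] holding=A
step 3 (stack(A, B)): towers=[B/A; C/F/E; D] holding=-
step 4 (pickup(D)): towers=[B/A; C/F/E] holding=D
step 5 (stack(D, A)): towers=[B/A/D; C/F/E] holding=-
step 6 (unstack(F, B)) [no-op]: towers=[B/A/D; C/F/E] holding=-

towers=[B/A/D; C/F/E] holding=-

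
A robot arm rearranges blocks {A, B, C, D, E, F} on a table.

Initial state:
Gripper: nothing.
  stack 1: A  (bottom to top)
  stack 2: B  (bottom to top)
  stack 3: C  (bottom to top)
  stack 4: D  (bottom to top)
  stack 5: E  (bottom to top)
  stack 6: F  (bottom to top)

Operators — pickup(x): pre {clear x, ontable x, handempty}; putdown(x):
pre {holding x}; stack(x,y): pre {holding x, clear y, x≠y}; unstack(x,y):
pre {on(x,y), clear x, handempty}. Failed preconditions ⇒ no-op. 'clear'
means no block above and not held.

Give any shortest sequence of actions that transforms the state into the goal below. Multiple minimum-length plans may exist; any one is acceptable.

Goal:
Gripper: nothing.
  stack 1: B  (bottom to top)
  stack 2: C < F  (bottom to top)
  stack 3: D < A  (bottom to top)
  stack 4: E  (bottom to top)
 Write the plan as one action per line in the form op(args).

step 1 (pickup(F)): towers=[A; B; C; D; E] holding=F
step 2 (stack(F, C)): towers=[A; B; C/F; D; E] holding=-
step 3 (pickup(A)): towers=[B; C/F; D; E] holding=A
step 4 (stack(A, D)): towers=[B; C/F; D/A; E] holding=-
goal check: towers=[B; C/F; D/A; E] holding=- — reached (length 4, optimal by BFS)

pickup(F)
stack(F, C)
pickup(A)
stack(A, D)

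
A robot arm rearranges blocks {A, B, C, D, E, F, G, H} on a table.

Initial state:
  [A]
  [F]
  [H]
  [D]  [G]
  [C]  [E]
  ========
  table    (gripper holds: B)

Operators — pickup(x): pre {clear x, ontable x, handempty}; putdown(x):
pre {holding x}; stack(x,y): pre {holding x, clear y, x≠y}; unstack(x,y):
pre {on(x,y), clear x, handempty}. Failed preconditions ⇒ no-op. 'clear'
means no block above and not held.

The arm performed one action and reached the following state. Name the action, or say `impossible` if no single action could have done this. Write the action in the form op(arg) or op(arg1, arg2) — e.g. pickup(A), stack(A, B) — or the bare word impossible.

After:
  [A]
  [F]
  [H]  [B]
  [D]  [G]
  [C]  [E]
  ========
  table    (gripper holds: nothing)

target: towers=[C/D/H/F/A; E/G/B] holding=-
        putdown(B) → towers=[B; C/D/H/F/A; E/G] holding=-
       stack(B, G) → towers=[C/D/H/F/A; E/G/B] holding=-  ← match
       stack(B, A) → towers=[C/D/H/F/A/B; E/G] holding=-

stack(B, G)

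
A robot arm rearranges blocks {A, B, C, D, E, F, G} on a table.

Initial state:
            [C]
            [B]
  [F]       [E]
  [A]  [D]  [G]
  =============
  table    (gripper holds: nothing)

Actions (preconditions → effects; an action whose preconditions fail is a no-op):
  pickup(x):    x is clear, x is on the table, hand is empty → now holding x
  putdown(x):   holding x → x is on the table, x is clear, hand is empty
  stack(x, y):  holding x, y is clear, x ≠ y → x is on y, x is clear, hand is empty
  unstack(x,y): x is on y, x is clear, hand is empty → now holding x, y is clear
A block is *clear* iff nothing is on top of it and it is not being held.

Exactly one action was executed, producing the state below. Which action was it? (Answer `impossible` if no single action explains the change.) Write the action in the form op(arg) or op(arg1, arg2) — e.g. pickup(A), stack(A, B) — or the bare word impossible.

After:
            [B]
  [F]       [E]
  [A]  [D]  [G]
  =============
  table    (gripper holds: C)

target: towers=[A/F; D; G/E/B] holding=C
     unstack(F, A) → towers=[A; D; G/E/B/C] holding=F
         pickup(D) → towers=[A/F; G/E/B/C] holding=D
     unstack(C, B) → towers=[A/F; D; G/E/B] holding=C  ← match

unstack(C, B)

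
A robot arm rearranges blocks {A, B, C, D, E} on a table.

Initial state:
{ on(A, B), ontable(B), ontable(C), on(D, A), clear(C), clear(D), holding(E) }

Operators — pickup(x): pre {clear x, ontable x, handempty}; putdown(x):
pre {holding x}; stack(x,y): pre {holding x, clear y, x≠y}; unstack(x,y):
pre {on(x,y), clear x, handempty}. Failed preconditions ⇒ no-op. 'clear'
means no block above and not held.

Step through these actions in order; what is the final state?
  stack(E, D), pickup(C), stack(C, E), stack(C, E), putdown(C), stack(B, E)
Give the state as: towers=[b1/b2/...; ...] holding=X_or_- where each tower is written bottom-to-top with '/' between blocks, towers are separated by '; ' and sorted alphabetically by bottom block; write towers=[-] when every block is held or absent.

step 1 (stack(E, D)): towers=[B/A/D/E; C] holding=-
step 2 (pickup(C)): towers=[B/A/D/E] holding=C
step 3 (stack(C, E)): towers=[B/A/D/E/C] holding=-
step 4 (stack(C, E)) [no-op]: towers=[B/A/D/E/C] holding=-
step 5 (putdown(C)) [no-op]: towers=[B/A/D/E/C] holding=-
step 6 (stack(B, E)) [no-op]: towers=[B/A/D/E/C] holding=-

towers=[B/A/D/E/C] holding=-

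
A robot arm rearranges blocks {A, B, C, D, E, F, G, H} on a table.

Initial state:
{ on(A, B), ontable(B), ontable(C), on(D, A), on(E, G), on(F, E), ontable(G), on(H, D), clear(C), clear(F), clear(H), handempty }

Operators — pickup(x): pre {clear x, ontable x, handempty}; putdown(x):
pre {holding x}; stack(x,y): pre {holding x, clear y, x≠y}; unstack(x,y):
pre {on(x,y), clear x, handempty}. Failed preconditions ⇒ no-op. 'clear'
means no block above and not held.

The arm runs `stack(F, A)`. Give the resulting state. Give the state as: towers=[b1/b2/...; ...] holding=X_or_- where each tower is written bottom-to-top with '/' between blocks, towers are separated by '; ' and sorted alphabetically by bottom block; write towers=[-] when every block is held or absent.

before: towers=[B/A/D/H; C; G/E/F] holding=-
pre[stack(F, A)]: holding(F) ✗, clear(A) ✗, F≠A ✓
holding(F), clear(A) unmet → stack(F, A) is a no-op
after:  towers=[B/A/D/H; C; G/E/F] holding=-

towers=[B/A/D/H; C; G/E/F] holding=-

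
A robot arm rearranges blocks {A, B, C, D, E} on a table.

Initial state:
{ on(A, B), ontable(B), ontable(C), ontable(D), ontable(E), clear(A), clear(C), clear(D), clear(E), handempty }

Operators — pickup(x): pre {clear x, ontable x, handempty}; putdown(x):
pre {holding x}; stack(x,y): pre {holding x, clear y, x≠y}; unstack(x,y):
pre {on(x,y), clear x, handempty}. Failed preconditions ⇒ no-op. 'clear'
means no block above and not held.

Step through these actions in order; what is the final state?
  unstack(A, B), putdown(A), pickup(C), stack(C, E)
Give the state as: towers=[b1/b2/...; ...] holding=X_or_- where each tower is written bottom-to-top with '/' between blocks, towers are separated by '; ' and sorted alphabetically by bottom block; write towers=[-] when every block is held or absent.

step 1 (unstack(A, B)): towers=[B; C; D; E] holding=A
step 2 (putdown(A)): towers=[A; B; C; D; E] holding=-
step 3 (pickup(C)): towers=[A; B; D; E] holding=C
step 4 (stack(C, E)): towers=[A; B; D; E/C] holding=-

towers=[A; B; D; E/C] holding=-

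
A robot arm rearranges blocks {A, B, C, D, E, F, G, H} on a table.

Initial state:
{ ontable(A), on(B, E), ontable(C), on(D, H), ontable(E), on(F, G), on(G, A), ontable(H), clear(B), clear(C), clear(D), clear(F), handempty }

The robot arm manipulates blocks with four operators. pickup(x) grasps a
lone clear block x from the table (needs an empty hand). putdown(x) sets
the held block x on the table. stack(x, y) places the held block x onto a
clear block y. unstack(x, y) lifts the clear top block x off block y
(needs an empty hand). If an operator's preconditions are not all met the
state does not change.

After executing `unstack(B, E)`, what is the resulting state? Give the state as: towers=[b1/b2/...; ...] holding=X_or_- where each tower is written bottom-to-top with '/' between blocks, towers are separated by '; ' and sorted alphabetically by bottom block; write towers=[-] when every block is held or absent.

towers=[A/G/F; C; E; H/D] holding=B

before: towers=[A/G/F; C; E/B; H/D] holding=-
pre[unstack(B, E)]: on(B,E) ok, clear(B) ok, handempty ok
all met → apply unstack(B, E)
after:  towers=[A/G/F; C; E; H/D] holding=B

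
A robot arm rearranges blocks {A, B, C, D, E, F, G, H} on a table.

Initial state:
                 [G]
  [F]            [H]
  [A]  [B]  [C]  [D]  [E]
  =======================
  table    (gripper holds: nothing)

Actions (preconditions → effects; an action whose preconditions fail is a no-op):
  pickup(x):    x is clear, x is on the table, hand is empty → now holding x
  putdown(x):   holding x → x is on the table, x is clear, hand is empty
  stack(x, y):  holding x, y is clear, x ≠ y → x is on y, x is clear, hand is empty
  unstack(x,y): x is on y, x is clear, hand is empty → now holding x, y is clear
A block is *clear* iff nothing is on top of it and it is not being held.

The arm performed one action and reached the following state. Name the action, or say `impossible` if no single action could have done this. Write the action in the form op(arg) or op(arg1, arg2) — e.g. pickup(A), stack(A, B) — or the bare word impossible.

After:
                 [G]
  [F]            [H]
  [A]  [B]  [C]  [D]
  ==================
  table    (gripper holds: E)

target: towers=[A/F; B; C; D/H/G] holding=E
     unstack(G, H) → towers=[A/F; B; C; D/H; E] holding=G
         pickup(E) → towers=[A/F; B; C; D/H/G] holding=E  ← match
         pickup(B) → towers=[A/F; C; D/H/G; E] holding=B
     unstack(F, A) → towers=[A; B; C; D/H/G; E] holding=F
         pickup(C) → towers=[A/F; B; D/H/G; E] holding=C

pickup(E)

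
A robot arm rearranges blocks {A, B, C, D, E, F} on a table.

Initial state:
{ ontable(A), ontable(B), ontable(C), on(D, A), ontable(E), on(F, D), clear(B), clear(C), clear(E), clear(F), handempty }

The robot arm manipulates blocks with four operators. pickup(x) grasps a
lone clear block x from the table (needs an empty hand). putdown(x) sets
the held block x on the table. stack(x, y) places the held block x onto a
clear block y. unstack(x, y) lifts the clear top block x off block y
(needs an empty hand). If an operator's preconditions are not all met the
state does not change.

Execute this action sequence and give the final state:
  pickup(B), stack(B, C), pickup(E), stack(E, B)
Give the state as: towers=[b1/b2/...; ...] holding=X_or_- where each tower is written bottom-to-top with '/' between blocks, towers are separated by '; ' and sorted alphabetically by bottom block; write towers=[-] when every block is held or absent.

towers=[A/D/F; C/B/E] holding=-

step 1 (pickup(B)): towers=[A/D/F; C; E] holding=B
step 2 (stack(B, C)): towers=[A/D/F; C/B; E] holding=-
step 3 (pickup(E)): towers=[A/D/F; C/B] holding=E
step 4 (stack(E, B)): towers=[A/D/F; C/B/E] holding=-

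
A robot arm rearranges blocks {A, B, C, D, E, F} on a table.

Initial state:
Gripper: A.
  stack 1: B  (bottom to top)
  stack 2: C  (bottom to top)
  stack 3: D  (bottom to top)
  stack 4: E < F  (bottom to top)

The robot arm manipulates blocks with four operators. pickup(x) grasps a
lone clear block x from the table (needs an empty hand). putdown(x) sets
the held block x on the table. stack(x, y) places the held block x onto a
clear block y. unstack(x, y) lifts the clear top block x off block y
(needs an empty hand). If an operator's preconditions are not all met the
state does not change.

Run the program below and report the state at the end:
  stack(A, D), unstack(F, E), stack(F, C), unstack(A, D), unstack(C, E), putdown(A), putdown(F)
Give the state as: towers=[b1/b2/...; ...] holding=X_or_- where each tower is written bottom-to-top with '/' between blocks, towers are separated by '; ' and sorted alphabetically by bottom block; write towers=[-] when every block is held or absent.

step 1 (stack(A, D)): towers=[B; C; D/A; E/F] holding=-
step 2 (unstack(F, E)): towers=[B; C; D/A; E] holding=F
step 3 (stack(F, C)): towers=[B; C/F; D/A; E] holding=-
step 4 (unstack(A, D)): towers=[B; C/F; D; E] holding=A
step 5 (unstack(C, E)) [no-op]: towers=[B; C/F; D; E] holding=A
step 6 (putdown(A)): towers=[A; B; C/F; D; E] holding=-
step 7 (putdown(F)) [no-op]: towers=[A; B; C/F; D; E] holding=-

towers=[A; B; C/F; D; E] holding=-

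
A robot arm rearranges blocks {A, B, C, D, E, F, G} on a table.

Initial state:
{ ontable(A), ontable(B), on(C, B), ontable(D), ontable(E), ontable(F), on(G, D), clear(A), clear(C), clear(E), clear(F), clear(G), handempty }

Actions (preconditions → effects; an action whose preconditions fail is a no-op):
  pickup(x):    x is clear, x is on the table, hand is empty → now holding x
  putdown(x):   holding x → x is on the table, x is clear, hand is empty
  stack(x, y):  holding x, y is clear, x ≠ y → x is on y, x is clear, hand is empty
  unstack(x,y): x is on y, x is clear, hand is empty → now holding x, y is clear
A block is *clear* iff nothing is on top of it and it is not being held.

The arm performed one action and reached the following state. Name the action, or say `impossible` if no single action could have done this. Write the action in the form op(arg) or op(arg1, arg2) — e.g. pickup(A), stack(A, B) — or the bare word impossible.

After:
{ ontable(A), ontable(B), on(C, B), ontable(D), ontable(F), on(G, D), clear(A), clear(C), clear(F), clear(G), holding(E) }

target: towers=[A; B/C; D/G; F] holding=E
         pickup(F) → towers=[A; B/C; D/G; E] holding=F
     unstack(G, D) → towers=[A; B/C; D; E; F] holding=G
         pickup(A) → towers=[B/C; D/G; E; F] holding=A
         pickup(E) → towers=[A; B/C; D/G; F] holding=E  ← match
     unstack(C, B) → towers=[A; B; D/G; E; F] holding=C

pickup(E)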